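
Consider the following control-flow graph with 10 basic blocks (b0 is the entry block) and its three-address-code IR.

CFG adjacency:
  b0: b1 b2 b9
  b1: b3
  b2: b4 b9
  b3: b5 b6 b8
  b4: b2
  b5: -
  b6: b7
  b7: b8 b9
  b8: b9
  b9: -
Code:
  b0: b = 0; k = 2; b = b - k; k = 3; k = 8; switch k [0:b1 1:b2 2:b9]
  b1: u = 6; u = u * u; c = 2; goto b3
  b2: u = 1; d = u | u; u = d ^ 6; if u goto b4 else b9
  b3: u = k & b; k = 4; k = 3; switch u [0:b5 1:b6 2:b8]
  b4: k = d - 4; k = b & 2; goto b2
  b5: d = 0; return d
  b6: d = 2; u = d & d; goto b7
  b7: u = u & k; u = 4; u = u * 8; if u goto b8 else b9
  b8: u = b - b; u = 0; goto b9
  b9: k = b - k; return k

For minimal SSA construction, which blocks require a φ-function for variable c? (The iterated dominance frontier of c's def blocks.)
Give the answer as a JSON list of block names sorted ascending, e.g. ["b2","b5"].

idom tree: b1←b0 b2←b0 b3←b1 b4←b2 b5←b3 b6←b3 b7←b6 b8←b3 b9←b0
Join-block Dom:
  b2: preds {b0,b4}: {b0} ∩ {b0,b2,b4} = {b0}; idom=b0
  b8: preds {b3,b7}: {b0,b1,b3} ∩ {b0,b1,b3,b6,b7} = {b0,b1,b3}; idom=b3
  b9: preds {b0,b2,b7,b8}: {b0} ∩ {b0,b2} ∩ {b0,b1,b3,b6,b7} ∩ {b0,b1,b3,b8} = {b0}; idom=b0

DF walk-up:
  join b2 pred b0: · stop@b0
  join b2 pred b4: b4→b2 stop@b0
  join b8 pred b3: · stop@b3
  join b8 pred b7: b7→b6 stop@b3
  join b9 pred b0: · stop@b0
  join b9 pred b2: b2 stop@b0
  join b9 pred b7: b7→b6→b3→b1 stop@b0
  join b9 pred b8: b8→b3→b1 stop@b0
  DF(b0)=∅
  DF(b1)={b9}
  DF(b2)={b2,b9}
  DF(b3)={b9}
  DF(b4)={b2}
  DF(b5)=∅
  DF(b6)={b8,b9}
  DF(b7)={b8,b9}
  DF(b8)={b9}
  DF(b9)=∅

φ for c: defs {b1}
  DF⁺ = {b9}

Answer: ["b9"]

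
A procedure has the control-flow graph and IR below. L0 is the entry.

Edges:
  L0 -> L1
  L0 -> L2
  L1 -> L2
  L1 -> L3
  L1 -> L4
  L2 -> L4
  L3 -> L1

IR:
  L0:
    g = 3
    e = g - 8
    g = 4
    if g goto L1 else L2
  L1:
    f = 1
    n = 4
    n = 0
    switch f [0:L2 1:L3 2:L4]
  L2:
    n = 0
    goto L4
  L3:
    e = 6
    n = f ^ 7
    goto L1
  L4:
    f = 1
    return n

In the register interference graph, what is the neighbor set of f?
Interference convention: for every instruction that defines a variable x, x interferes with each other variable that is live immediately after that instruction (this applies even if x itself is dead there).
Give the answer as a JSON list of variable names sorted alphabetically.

Block summaries:
  L0: def={e,g} ue=∅
  L1: def={f,n} ue=∅
  L2: def={n} ue=∅
  L3: def={e,n} ue={f}
  L4: def={f} ue={n}

Backward fixpoint:
  live L0: ∅→∅
  live L1: ∅→{f,n}
  live L2: ∅→{n}
  live L3: {f}→∅
  live L4: {n}→∅

Interfere edges:
  e: {f}
  f: {e,n}
  g: ∅
  n: {f}

N(f) = ["e", "n"]

Answer: ["e", "n"]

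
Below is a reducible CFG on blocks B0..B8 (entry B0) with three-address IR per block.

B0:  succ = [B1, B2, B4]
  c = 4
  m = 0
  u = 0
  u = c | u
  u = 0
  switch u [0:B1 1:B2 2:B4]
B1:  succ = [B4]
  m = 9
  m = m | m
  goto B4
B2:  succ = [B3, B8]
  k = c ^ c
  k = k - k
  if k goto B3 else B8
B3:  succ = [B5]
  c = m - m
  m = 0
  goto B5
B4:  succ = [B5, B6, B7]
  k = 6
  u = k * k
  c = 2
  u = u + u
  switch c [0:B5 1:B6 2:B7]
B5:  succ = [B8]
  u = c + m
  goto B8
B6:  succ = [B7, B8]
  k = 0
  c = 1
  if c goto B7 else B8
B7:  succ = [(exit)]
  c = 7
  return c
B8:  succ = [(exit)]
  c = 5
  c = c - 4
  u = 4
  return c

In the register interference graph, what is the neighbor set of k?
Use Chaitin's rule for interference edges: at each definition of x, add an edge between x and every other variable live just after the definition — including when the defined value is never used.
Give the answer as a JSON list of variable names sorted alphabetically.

Answer: ["m"]

Analysis:
Per-block:
  B0: {c,m,u} / ∅
  B1: {m} / ∅
  B2: {k} / {c}
  B3: {c,m} / {m}
  B4: {c,k,u} / ∅
  B5: {u} / {c,m}
  B6: {c,k} / ∅
  B7: {c} / ∅
  B8: {c,u} / ∅

Backward fixpoint:
  B0 li=∅ lo={c,m}
  B1 li=∅ lo={m}
  B2 li={c,m} lo={m}
  B3 li={m} lo={c,m}
  B4 li={m} lo={c,m}
  B5 li={c,m} lo=∅
  B6 li=∅ lo=∅
  B7 li=∅ lo=∅
  B8 li=∅ lo=∅

Interference:
  c — {m,u}
  k — {m}
  m — {c,k,u}
  u — {c,m}

N(k) = ["m"]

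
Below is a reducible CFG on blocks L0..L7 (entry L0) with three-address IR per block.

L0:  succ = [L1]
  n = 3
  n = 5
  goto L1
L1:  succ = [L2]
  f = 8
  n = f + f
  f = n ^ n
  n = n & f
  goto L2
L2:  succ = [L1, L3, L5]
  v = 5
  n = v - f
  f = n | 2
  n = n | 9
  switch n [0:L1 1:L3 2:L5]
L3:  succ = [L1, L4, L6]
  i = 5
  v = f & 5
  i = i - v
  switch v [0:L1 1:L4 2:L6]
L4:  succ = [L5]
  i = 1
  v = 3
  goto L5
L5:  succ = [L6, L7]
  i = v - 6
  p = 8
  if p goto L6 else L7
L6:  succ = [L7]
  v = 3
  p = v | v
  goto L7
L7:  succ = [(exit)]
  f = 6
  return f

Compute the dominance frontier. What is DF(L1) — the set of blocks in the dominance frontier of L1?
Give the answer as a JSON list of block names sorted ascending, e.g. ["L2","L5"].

idom tree: L1←L0 L2←L1 L3←L2 L4←L3 L5←L2 L6←L2 L7←L2
Join-block Dom:
  L1: preds {L0,L2,L3}: {L0} ∩ {L0,L1,L2} ∩ {L0,L1,L2,L3} = {L0}; idom=L0
  L5: preds {L2,L4}: {L0,L1,L2} ∩ {L0,L1,L2,L3,L4} = {L0,L1,L2}; idom=L2
  L6: preds {L3,L5}: {L0,L1,L2,L3} ∩ {L0,L1,L2,L5} = {L0,L1,L2}; idom=L2
  L7: preds {L5,L6}: {L0,L1,L2,L5} ∩ {L0,L1,L2,L6} = {L0,L1,L2}; idom=L2

DF walk-up:
  join L1 pred L0: · stop@L0
  join L1 pred L2: L2→L1 stop@L0
  join L1 pred L3: L3→L2→L1 stop@L0
  join L5 pred L2: · stop@L2
  join L5 pred L4: L4→L3 stop@L2
  join L6 pred L3: L3 stop@L2
  join L6 pred L5: L5 stop@L2
  join L7 pred L5: L5 stop@L2
  join L7 pred L6: L6 stop@L2
  L0 → ∅
  L1 → {L1}
  L2 → {L1}
  L3 → {L1,L5,L6}
  L4 → {L5}
  L5 → {L6,L7}
  L6 → {L7}
  L7 → ∅

DF(L1) = ["L1"]

Answer: ["L1"]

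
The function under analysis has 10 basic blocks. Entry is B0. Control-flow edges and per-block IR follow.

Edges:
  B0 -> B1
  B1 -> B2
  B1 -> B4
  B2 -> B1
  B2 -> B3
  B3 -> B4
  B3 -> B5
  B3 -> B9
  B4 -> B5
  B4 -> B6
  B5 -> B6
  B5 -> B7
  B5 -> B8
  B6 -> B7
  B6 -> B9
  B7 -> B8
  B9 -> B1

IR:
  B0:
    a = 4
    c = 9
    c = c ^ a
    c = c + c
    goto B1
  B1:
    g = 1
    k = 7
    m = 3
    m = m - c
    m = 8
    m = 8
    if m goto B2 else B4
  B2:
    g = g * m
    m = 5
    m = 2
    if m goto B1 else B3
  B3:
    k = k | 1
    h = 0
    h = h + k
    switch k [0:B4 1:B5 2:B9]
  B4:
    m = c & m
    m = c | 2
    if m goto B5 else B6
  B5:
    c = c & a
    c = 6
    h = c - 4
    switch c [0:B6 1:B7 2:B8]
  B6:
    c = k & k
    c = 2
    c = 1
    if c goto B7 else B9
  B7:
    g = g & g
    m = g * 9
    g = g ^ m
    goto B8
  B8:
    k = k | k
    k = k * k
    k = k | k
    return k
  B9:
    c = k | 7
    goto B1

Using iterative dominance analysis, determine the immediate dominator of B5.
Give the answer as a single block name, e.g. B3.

idom tree: B1←B0 B2←B1 B3←B2 B4←B1 B5←B1 B6←B1 B7←B1 B8←B1 B9←B1
Dom at joins:
  B1: preds {B0,B2,B9}: {B0} ∩ {B0,B1,B2} ∩ {B0,B1,B9} = {B0}; idom=B0
  B4: preds {B1,B3}: {B0,B1} ∩ {B0,B1,B2,B3} = {B0,B1}; idom=B1
  B5: preds {B3,B4}: {B0,B1,B2,B3} ∩ {B0,B1,B4} = {B0,B1}; idom=B1
  B6: preds {B4,B5}: {B0,B1,B4} ∩ {B0,B1,B5} = {B0,B1}; idom=B1
  B7: preds {B5,B6}: {B0,B1,B5} ∩ {B0,B1,B6} = {B0,B1}; idom=B1
  B8: preds {B5,B7}: {B0,B1,B5} ∩ {B0,B1,B7} = {B0,B1}; idom=B1
  B9: preds {B3,B6}: {B0,B1,B2,B3} ∩ {B0,B1,B6} = {B0,B1}; idom=B1

idom(B5) = B1

Answer: B1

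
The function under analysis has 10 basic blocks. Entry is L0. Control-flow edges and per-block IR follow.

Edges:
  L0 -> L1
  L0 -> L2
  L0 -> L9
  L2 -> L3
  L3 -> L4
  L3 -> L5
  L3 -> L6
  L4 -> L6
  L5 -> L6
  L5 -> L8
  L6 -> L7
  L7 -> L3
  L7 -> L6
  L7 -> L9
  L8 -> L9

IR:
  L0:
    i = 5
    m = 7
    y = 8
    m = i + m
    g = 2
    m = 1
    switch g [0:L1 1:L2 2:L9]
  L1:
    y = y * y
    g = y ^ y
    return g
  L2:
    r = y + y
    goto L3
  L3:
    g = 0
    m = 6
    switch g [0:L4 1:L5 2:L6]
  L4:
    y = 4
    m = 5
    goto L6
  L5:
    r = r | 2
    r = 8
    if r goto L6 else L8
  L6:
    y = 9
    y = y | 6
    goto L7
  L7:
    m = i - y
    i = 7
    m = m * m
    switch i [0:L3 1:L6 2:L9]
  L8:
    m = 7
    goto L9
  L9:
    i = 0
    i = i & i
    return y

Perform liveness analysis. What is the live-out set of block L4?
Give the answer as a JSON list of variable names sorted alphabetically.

def/use:
  L0 def {g,i,m,y} use ∅
  L1 def {g,y} use {y}
  L2 def {r} use {y}
  L3 def {g,m} use ∅
  L4 def {m,y} use ∅
  L5 def {r} use {r}
  L6 def {y} use ∅
  L7 def {i,m} use {i,y}
  L8 def {m} use ∅
  L9 def {i} use {y}

Backward fixpoint:
  L0 li=∅ lo={i,y}
  L1 li={y} lo=∅
  L2 li={i,y} lo={i,r,y}
  L3 li={i,r,y} lo={i,r,y}
  L4 li={i,r} lo={i,r}
  L5 li={i,r,y} lo={i,r,y}
  L6 li={i,r} lo={i,r,y}
  L7 li={i,r,y} lo={i,r,y}
  L8 li={y} lo={y}
  L9 li={y} lo=∅

live-out(L4) = ["i", "r"]

Answer: ["i", "r"]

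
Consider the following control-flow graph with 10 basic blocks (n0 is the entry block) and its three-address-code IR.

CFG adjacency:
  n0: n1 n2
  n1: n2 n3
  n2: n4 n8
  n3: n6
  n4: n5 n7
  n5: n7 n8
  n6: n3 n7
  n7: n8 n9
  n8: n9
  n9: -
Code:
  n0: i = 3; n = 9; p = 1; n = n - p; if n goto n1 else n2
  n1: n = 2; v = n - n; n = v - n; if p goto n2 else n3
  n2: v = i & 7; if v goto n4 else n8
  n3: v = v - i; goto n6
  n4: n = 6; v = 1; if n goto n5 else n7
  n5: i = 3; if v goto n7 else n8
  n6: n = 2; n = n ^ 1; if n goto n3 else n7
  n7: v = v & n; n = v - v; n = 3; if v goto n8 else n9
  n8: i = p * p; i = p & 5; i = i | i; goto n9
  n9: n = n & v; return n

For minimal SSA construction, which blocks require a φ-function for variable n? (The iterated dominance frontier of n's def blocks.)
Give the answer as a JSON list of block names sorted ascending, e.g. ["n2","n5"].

idom tree: n1←n0 n2←n0 n3←n1 n4←n2 n5←n4 n6←n3 n7←n0 n8←n0 n9←n0
Dom at joins:
  n2: preds {n0,n1}: {n0} ∩ {n0,n1} = {n0}; idom=n0
  n3: preds {n1,n6}: {n0,n1} ∩ {n0,n1,n3,n6} = {n0,n1}; idom=n1
  n7: preds {n4,n5,n6}: {n0,n2,n4} ∩ {n0,n2,n4,n5} ∩ {n0,n1,n3,n6} = {n0}; idom=n0
  n8: preds {n2,n5,n7}: {n0,n2} ∩ {n0,n2,n4,n5} ∩ {n0,n7} = {n0}; idom=n0
  n9: preds {n7,n8}: {n0,n7} ∩ {n0,n8} = {n0}; idom=n0

DF walk-up:
  join n2 pred n0: · stop@n0
  join n2 pred n1: n1 stop@n0
  join n3 pred n1: · stop@n1
  join n3 pred n6: n6→n3 stop@n1
  join n7 pred n4: n4→n2 stop@n0
  join n7 pred n5: n5→n4→n2 stop@n0
  join n7 pred n6: n6→n3→n1 stop@n0
  join n8 pred n2: n2 stop@n0
  join n8 pred n5: n5→n4→n2 stop@n0
  join n8 pred n7: n7 stop@n0
  join n9 pred n7: n7 stop@n0
  join n9 pred n8: n8 stop@n0
  n0 → ∅
  n1 → {n2,n7}
  n2 → {n7,n8}
  n3 → {n3,n7}
  n4 → {n7,n8}
  n5 → {n7,n8}
  n6 → {n3,n7}
  n7 → {n8,n9}
  n8 → {n9}
  n9 → ∅

φ for n: defs {n0,n1,n4,n6,n7,n9}
  DF⁺ = {n2,n3,n7,n8,n9}

Answer: ["n2", "n3", "n7", "n8", "n9"]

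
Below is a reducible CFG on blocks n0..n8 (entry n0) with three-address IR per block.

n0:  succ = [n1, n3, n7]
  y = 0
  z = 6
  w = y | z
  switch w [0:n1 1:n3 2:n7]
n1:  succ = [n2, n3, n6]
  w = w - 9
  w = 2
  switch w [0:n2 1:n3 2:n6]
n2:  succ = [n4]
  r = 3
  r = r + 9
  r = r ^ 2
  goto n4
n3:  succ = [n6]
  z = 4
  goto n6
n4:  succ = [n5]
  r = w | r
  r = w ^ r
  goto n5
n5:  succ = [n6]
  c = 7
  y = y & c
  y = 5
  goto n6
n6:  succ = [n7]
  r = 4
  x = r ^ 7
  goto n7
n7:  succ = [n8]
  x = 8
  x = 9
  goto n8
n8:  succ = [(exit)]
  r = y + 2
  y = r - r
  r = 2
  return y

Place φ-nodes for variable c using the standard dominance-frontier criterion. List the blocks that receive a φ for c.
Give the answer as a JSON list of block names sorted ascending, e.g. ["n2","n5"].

idom tree: n1←n0 n2←n1 n3←n0 n4←n2 n5←n4 n6←n0 n7←n0 n8←n7
Join-block Dom:
  n3: preds {n0,n1}: {n0} ∩ {n0,n1} = {n0}; idom=n0
  n6: preds {n1,n3,n5}: {n0,n1} ∩ {n0,n3} ∩ {n0,n1,n2,n4,n5} = {n0}; idom=n0
  n7: preds {n0,n6}: {n0} ∩ {n0,n6} = {n0}; idom=n0

DF walk-up:
  n3←n0: walk · to n0
  n3←n1: walk n1 to n0
  n6←n1: walk n1 to n0
  n6←n3: walk n3 to n0
  n6←n5: walk n5→n4→n2→n1 to n0
  n7←n0: walk · to n0
  n7←n6: walk n6 to n0
  n0: DF=∅
  n1: DF={n3,n6}
  n2: DF={n6}
  n3: DF={n6}
  n4: DF={n6}
  n5: DF={n6}
  n6: DF={n7}
  n7: DF=∅
  n8: DF=∅

φ for c: defs {n5}
  DF⁺ = {n6,n7}

Answer: ["n6", "n7"]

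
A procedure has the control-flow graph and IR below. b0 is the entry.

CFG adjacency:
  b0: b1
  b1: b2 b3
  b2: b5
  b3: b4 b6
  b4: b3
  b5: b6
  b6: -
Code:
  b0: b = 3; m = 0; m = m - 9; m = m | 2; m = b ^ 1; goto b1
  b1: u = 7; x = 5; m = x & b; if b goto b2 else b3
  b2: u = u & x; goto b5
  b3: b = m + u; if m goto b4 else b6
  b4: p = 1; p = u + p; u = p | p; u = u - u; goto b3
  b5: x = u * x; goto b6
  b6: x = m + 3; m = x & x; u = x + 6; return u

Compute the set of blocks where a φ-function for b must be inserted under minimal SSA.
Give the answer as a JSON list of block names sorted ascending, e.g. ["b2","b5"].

Answer: ["b3", "b6"]

Working:
idom tree: b1←b0 b2←b1 b3←b1 b4←b3 b5←b2 b6←b1
Dom∩ at merges:
  b3: preds {b1,b4}: {b0,b1} ∩ {b0,b1,b3,b4} = {b0,b1}; idom=b1
  b6: preds {b3,b5}: {b0,b1,b3} ∩ {b0,b1,b2,b5} = {b0,b1}; idom=b1

DF walk-up:
  join b3 pred b1: · stop@b1
  join b3 pred b4: b4→b3 stop@b1
  join b6 pred b3: b3 stop@b1
  join b6 pred b5: b5→b2 stop@b1
  b0 → ∅
  b1 → ∅
  b2 → {b6}
  b3 → {b3,b6}
  b4 → {b3}
  b5 → {b6}
  b6 → ∅

φ for b: defs {b0,b3}
  DF⁺ = {b3,b6}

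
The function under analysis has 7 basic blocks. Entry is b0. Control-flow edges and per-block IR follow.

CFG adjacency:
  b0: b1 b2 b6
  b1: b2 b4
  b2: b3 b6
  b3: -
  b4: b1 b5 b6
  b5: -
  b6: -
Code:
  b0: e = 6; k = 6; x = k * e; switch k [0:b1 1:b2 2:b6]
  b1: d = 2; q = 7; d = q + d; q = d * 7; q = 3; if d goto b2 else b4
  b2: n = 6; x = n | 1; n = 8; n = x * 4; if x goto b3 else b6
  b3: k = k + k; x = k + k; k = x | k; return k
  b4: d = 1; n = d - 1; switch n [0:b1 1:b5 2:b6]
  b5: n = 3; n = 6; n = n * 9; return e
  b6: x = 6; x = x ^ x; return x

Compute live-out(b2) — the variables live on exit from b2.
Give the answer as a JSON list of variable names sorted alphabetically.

Per-block:
  b0: def={e,k,x} ue=∅
  b1: def={d,q} ue=∅
  b2: def={n,x} ue=∅
  b3: def={k,x} ue={k}
  b4: def={d,n} ue=∅
  b5: def={n} ue={e}
  b6: def={x} ue=∅

Backward fixpoint:
  live b0: ∅→{e,k}
  live b1: {e,k}→{e,k}
  live b2: {k}→{k}
  live b3: {k}→∅
  live b4: {e,k}→{e,k}
  live b5: {e}→∅
  live b6: ∅→∅

live-out(b2) = ["k"]

Answer: ["k"]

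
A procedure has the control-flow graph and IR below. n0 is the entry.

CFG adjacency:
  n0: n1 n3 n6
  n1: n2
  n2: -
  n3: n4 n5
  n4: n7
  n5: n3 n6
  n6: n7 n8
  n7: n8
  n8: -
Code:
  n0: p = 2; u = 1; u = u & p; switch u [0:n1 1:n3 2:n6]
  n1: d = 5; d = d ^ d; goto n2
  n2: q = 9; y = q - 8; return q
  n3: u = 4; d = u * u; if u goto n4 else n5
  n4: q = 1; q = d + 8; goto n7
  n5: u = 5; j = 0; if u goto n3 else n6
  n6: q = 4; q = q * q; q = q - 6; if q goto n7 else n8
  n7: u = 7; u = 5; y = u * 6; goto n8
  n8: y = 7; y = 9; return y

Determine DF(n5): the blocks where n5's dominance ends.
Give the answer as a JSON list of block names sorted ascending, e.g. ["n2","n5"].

idom tree: n1←n0 n2←n1 n3←n0 n4←n3 n5←n3 n6←n0 n7←n0 n8←n0
Dom at joins:
  n3: preds {n0,n5}: {n0} ∩ {n0,n3,n5} = {n0}; idom=n0
  n6: preds {n0,n5}: {n0} ∩ {n0,n3,n5} = {n0}; idom=n0
  n7: preds {n4,n6}: {n0,n3,n4} ∩ {n0,n6} = {n0}; idom=n0
  n8: preds {n6,n7}: {n0,n6} ∩ {n0,n7} = {n0}; idom=n0

DF derivation:
  join n3 pred n0: · stop@n0
  join n3 pred n5: n5→n3 stop@n0
  join n6 pred n0: · stop@n0
  join n6 pred n5: n5→n3 stop@n0
  join n7 pred n4: n4→n3 stop@n0
  join n7 pred n6: n6 stop@n0
  join n8 pred n6: n6 stop@n0
  join n8 pred n7: n7 stop@n0
  n0 → ∅
  n1 → ∅
  n2 → ∅
  n3 → {n3,n6,n7}
  n4 → {n7}
  n5 → {n3,n6}
  n6 → {n7,n8}
  n7 → {n8}
  n8 → ∅

DF(n5) = ["n3", "n6"]

Answer: ["n3", "n6"]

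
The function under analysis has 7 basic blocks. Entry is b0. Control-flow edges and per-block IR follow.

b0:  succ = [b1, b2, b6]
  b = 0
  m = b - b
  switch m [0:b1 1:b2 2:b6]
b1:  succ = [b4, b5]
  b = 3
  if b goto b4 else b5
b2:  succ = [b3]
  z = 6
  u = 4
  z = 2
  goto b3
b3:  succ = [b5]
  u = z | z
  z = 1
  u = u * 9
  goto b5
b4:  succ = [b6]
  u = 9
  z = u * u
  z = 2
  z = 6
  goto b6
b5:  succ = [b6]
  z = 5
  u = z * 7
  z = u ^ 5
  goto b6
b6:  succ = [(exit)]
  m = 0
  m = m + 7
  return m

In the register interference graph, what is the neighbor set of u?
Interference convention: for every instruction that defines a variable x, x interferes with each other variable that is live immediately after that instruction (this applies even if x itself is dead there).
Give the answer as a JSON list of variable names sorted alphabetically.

Answer: ["z"]

Analysis:
def/use:
  b0: {b,m} / ∅
  b1: {b} / ∅
  b2: {u,z} / ∅
  b3: {u,z} / {z}
  b4: {u,z} / ∅
  b5: {u,z} / ∅
  b6: {m} / ∅

Live sets:
  live b0: ∅→∅
  live b1: ∅→∅
  live b2: ∅→{z}
  live b3: {z}→∅
  live b4: ∅→∅
  live b5: ∅→∅
  live b6: ∅→∅

Interfere edges:
  b: ∅
  m: ∅
  u: {z}
  z: {u}

N(u) = ["z"]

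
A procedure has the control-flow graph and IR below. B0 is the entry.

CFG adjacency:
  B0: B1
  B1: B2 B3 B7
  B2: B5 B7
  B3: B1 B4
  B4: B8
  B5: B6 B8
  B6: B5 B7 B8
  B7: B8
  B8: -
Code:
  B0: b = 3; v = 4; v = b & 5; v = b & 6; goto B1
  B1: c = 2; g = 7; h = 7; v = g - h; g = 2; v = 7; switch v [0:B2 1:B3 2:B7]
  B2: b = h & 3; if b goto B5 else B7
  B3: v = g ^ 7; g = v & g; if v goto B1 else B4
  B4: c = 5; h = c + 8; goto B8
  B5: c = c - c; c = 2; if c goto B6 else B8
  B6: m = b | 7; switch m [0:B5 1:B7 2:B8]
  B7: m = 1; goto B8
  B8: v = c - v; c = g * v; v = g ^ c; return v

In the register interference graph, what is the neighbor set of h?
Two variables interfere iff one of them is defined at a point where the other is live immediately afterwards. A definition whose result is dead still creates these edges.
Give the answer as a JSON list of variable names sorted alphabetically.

Block summaries:
  B0: {b,v} / ∅
  B1: {c,g,h,v} / ∅
  B2: {b} / {h}
  B3: {g,v} / {g}
  B4: {c,h} / ∅
  B5: {c} / {c}
  B6: {m} / {b}
  B7: {m} / ∅
  B8: {c,v} / {c,g,v}

Liveness:
  B0: in=∅ out=∅
  B1: in=∅ out={c,g,h,v}
  B2: in={c,g,h,v} out={b,c,g,v}
  B3: in={g} out={g,v}
  B4: in={g,v} out={c,g,v}
  B5: in={b,c,g,v} out={b,c,g,v}
  B6: in={b,c,g,v} out={b,c,g,v}
  B7: in={c,g,v} out={c,g,v}
  B8: in={c,g,v} out=∅

Interfere edges:
  b↔{c,g,m,v}
  c↔{b,g,h,m,v}
  g↔{b,c,h,m,v}
  h↔{c,g,v}
  m↔{b,c,g,v}
  v↔{b,c,g,h,m}

N(h) = ["c", "g", "v"]

Answer: ["c", "g", "v"]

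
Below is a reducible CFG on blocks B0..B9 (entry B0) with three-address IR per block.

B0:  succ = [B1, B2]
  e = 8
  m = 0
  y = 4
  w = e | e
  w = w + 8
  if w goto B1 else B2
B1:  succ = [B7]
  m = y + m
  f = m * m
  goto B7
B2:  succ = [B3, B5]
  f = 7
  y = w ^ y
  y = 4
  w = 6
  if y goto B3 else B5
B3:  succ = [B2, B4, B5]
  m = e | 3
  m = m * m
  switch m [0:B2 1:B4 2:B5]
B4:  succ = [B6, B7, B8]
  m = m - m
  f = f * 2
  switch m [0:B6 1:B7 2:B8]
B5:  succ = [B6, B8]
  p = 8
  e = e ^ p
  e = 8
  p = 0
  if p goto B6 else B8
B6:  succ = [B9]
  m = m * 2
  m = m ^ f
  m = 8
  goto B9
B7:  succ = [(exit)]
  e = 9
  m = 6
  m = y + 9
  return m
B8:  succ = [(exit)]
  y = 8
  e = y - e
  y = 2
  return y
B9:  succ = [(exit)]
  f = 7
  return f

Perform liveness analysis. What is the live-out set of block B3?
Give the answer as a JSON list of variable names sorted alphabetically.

Per-block:
  B0 def {e,m,w,y} use ∅
  B1 def {f,m} use {m,y}
  B2 def {f,w,y} use {w,y}
  B3 def {m} use {e}
  B4 def {f,m} use {f,m}
  B5 def {e,p} use {e}
  B6 def {m} use {f,m}
  B7 def {e,m} use {y}
  B8 def {e,y} use {e}
  B9 def {f} use ∅

Liveness:
  B0: in=∅ out={e,m,w,y}
  B1: in={m,y} out={y}
  B2: in={e,m,w,y} out={e,f,m,w,y}
  B3: in={e,f,w,y} out={e,f,m,w,y}
  B4: in={e,f,m,y} out={e,f,m,y}
  B5: in={e,f,m} out={e,f,m}
  B6: in={f,m} out=∅
  B7: in={y} out=∅
  B8: in={e} out=∅
  B9: in=∅ out=∅

live-out(B3) = ["e", "f", "m", "w", "y"]

Answer: ["e", "f", "m", "w", "y"]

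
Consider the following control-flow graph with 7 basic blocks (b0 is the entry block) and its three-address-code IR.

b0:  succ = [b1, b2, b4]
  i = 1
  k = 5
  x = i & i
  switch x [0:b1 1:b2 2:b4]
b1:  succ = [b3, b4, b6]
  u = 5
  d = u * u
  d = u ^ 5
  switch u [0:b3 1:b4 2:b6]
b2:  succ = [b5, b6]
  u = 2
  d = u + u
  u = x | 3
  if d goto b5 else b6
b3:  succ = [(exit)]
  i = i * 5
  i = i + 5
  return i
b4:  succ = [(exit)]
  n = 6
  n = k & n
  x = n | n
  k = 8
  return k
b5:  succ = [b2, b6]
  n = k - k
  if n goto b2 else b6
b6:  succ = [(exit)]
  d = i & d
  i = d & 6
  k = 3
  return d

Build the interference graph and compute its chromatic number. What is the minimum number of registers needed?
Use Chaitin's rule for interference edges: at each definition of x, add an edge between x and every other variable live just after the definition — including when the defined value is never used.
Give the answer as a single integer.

Block summaries:
  b0: def={i,k,x} ue=∅
  b1: def={d,u} ue=∅
  b2: def={d,u} ue={x}
  b3: def={i} ue={i}
  b4: def={k,n,x} ue={k}
  b5: def={n} ue={k}
  b6: def={d,i,k} ue={d,i}

Liveness:
  live b0: ∅→{i,k,x}
  live b1: {i,k}→{d,i,k}
  live b2: {i,k,x}→{d,i,k,x}
  live b3: {i}→∅
  live b4: {k}→∅
  live b5: {d,i,k,x}→{d,i,k,x}
  live b6: {d,i}→∅

Interfere edges:
  d: {i,k,n,u,x}
  i: {d,k,n,u,x}
  k: {d,i,n,u,x}
  n: {d,i,k,x}
  u: {d,i,k,x}
  x: {d,i,k,n,u}

Colouring:
  {d,i,k,n,x} pairwise interfere (5-clique) ⇒ χ ≥ 5
  assign d→c0 i→c1 k→c2 n→c4 u→c4 x→c3 — no edge inside a register ⇒ χ ≤ 5
  χ = 5

Answer: 5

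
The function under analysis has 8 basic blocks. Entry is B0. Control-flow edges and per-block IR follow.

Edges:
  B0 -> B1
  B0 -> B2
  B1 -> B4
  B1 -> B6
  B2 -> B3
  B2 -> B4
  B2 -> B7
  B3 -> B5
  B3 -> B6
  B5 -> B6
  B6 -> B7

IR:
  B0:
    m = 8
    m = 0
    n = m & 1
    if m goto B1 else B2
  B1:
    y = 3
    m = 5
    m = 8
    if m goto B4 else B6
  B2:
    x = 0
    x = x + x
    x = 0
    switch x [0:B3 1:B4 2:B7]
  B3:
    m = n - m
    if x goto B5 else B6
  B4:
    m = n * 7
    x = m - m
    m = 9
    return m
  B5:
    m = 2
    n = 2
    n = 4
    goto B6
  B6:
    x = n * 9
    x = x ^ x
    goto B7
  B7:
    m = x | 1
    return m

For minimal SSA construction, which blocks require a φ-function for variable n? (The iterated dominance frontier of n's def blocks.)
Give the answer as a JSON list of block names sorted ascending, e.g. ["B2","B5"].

Answer: ["B6", "B7"]

Analysis:
idom tree: B1←B0 B2←B0 B3←B2 B4←B0 B5←B3 B6←B0 B7←B0
Dom∩ at merges:
  B4: preds {B1,B2}: {B0,B1} ∩ {B0,B2} = {B0}; idom=B0
  B6: preds {B1,B3,B5}: {B0,B1} ∩ {B0,B2,B3} ∩ {B0,B2,B3,B5} = {B0}; idom=B0
  B7: preds {B2,B6}: {B0,B2} ∩ {B0,B6} = {B0}; idom=B0

Frontier:
  B4←B1: walk B1 to B0
  B4←B2: walk B2 to B0
  B6←B1: walk B1 to B0
  B6←B3: walk B3→B2 to B0
  B6←B5: walk B5→B3→B2 to B0
  B7←B2: walk B2 to B0
  B7←B6: walk B6 to B0
  DF(B0)=∅
  DF(B1)={B4,B6}
  DF(B2)={B4,B6,B7}
  DF(B3)={B6}
  DF(B4)=∅
  DF(B5)={B6}
  DF(B6)={B7}
  DF(B7)=∅

φ for n: defs {B0,B5}
  DF⁺ = {B6,B7}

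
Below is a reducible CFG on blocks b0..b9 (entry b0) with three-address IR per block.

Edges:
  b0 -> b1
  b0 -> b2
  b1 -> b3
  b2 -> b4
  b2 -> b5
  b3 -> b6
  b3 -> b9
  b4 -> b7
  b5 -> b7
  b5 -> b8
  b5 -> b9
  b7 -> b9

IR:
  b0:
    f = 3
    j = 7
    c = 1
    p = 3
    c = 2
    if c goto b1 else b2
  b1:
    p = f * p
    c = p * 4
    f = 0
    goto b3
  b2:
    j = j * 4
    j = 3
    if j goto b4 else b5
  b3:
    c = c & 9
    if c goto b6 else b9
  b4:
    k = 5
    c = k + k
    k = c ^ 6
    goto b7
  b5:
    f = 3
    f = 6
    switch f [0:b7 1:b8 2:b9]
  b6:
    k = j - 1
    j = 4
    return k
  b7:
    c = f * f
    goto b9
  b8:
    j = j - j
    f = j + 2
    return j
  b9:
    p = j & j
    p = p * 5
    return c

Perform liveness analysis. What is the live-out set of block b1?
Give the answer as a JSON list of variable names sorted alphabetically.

Answer: ["c", "j"]

Analysis:
def/use:
  b0: {c,f,j,p} / ∅
  b1: {c,f,p} / {f,p}
  b2: {j} / {j}
  b3: {c} / {c}
  b4: {c,k} / ∅
  b5: {f} / ∅
  b6: {j,k} / {j}
  b7: {c} / {f}
  b8: {f,j} / {j}
  b9: {p} / {c,j}

Live sets:
  live b0: ∅→{c,f,j,p}
  live b1: {f,j,p}→{c,j}
  live b2: {c,f,j}→{c,f,j}
  live b3: {c,j}→{c,j}
  live b4: {f,j}→{f,j}
  live b5: {c,j}→{c,f,j}
  live b6: {j}→∅
  live b7: {f,j}→{c,j}
  live b8: {j}→∅
  live b9: {c,j}→∅

live-out(b1) = ["c", "j"]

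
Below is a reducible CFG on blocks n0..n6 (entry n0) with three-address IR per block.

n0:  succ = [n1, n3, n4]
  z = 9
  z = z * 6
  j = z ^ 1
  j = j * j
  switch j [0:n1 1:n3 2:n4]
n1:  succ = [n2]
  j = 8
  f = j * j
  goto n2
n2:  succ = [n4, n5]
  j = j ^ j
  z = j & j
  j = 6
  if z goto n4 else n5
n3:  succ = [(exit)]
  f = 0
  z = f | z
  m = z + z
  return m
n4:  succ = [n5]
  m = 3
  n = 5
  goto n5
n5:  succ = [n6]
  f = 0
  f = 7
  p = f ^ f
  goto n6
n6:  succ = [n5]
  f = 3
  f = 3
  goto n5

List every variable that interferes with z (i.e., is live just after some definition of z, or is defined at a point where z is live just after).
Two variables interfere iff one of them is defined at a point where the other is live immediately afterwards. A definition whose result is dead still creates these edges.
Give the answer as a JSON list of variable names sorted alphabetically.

Answer: ["f", "j"]

Analysis:
Block summaries:
  n0 def {j,z} use ∅
  n1 def {f,j} use ∅
  n2 def {j,z} use {j}
  n3 def {f,m,z} use {z}
  n4 def {m,n} use ∅
  n5 def {f,p} use ∅
  n6 def {f} use ∅

Live sets:
  n0 li=∅ lo={z}
  n1 li=∅ lo={j}
  n2 li={j} lo=∅
  n3 li={z} lo=∅
  n4 li=∅ lo=∅
  n5 li=∅ lo=∅
  n6 li=∅ lo=∅

Interference:
  f — {j,z}
  j — {f,z}
  m — ∅
  n — ∅
  p — ∅
  z — {f,j}

N(z) = ["f", "j"]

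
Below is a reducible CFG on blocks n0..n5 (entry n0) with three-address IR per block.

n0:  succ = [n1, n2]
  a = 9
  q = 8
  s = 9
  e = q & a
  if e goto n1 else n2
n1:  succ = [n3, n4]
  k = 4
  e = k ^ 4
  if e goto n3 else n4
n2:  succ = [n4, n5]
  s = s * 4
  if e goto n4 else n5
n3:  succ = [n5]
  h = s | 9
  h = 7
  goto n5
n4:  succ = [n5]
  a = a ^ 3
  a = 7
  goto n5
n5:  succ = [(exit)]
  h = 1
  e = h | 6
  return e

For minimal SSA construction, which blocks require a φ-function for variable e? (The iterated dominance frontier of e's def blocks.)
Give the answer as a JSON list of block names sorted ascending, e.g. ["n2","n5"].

idom tree: n1←n0 n2←n0 n3←n1 n4←n0 n5←n0
Dom at joins:
  n4: preds {n1,n2}: {n0,n1} ∩ {n0,n2} = {n0}; idom=n0
  n5: preds {n2,n3,n4}: {n0,n2} ∩ {n0,n1,n3} ∩ {n0,n4} = {n0}; idom=n0

DF derivation:
  join n4 pred n1: n1 stop@n0
  join n4 pred n2: n2 stop@n0
  join n5 pred n2: n2 stop@n0
  join n5 pred n3: n3→n1 stop@n0
  join n5 pred n4: n4 stop@n0
  n0: DF=∅
  n1: DF={n4,n5}
  n2: DF={n4,n5}
  n3: DF={n5}
  n4: DF={n5}
  n5: DF=∅

φ for e: defs {n0,n1,n5}
  DF⁺ = {n4,n5}

Answer: ["n4", "n5"]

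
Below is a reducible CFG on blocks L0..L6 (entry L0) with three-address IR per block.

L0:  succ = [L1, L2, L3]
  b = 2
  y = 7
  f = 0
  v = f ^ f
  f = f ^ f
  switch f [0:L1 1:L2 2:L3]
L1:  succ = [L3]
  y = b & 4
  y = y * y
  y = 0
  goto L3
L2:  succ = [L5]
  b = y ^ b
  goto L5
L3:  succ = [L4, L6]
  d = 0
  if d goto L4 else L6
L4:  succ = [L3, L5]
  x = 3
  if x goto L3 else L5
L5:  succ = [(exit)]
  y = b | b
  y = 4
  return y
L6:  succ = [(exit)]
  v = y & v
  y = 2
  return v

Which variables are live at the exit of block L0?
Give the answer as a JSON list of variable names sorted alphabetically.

Answer: ["b", "v", "y"]

Analysis:
Block summaries:
  L0: {b,f,v,y} / ∅
  L1: {y} / {b}
  L2: {b} / {b,y}
  L3: {d} / ∅
  L4: {x} / ∅
  L5: {y} / {b}
  L6: {v,y} / {v,y}

Liveness:
  L0: in=∅ out={b,v,y}
  L1: in={b,v} out={b,v,y}
  L2: in={b,y} out={b}
  L3: in={b,v,y} out={b,v,y}
  L4: in={b,v,y} out={b,v,y}
  L5: in={b} out=∅
  L6: in={v,y} out=∅

live-out(L0) = ["b", "v", "y"]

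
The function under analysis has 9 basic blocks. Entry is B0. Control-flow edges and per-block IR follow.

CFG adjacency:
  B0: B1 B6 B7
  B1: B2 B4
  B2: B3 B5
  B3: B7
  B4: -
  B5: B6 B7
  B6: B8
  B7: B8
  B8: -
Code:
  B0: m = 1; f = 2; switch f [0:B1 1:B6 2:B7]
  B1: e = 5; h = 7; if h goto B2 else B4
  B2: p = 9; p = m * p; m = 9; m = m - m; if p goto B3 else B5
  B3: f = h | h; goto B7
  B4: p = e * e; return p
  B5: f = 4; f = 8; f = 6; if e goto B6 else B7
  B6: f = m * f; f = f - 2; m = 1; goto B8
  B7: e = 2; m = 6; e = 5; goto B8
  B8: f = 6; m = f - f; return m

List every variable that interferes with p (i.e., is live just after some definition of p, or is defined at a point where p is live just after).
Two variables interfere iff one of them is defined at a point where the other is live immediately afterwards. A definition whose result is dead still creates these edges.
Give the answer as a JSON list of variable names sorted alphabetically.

Per-block:
  B0: def={f,m} ue=∅
  B1: def={e,h} ue=∅
  B2: def={m,p} ue={m}
  B3: def={f} ue={h}
  B4: def={p} ue={e}
  B5: def={f} ue={e}
  B6: def={f,m} ue={f,m}
  B7: def={e,m} ue=∅
  B8: def={f,m} ue=∅

Live sets:
  B0 li=∅ lo={f,m}
  B1 li={m} lo={e,h,m}
  B2 li={e,h,m} lo={e,h,m}
  B3 li={h} lo=∅
  B4 li={e} lo=∅
  B5 li={e,m} lo={f,m}
  B6 li={f,m} lo=∅
  B7 li=∅ lo=∅
  B8 li=∅ lo=∅

Interfere edges:
  e↔{f,h,m,p}
  f↔{e,m}
  h↔{e,m,p}
  m↔{e,f,h,p}
  p↔{e,h,m}

N(p) = ["e", "h", "m"]

Answer: ["e", "h", "m"]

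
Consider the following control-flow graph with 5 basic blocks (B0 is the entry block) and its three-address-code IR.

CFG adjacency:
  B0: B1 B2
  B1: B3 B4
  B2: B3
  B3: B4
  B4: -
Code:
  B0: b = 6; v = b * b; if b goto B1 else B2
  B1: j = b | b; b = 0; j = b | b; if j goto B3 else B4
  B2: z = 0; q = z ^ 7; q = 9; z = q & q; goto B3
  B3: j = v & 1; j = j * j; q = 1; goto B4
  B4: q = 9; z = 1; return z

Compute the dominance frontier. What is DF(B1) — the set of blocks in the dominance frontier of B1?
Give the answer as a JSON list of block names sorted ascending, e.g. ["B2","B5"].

idom tree: B1←B0 B2←B0 B3←B0 B4←B0
Dom at joins:
  B3: preds {B1,B2}: {B0,B1} ∩ {B0,B2} = {B0}; idom=B0
  B4: preds {B1,B3}: {B0,B1} ∩ {B0,B3} = {B0}; idom=B0

DF walk-up:
  B3←B1: walk B1 to B0
  B3←B2: walk B2 to B0
  B4←B1: walk B1 to B0
  B4←B3: walk B3 to B0
  B0: DF=∅
  B1: DF={B3,B4}
  B2: DF={B3}
  B3: DF={B4}
  B4: DF=∅

DF(B1) = ["B3", "B4"]

Answer: ["B3", "B4"]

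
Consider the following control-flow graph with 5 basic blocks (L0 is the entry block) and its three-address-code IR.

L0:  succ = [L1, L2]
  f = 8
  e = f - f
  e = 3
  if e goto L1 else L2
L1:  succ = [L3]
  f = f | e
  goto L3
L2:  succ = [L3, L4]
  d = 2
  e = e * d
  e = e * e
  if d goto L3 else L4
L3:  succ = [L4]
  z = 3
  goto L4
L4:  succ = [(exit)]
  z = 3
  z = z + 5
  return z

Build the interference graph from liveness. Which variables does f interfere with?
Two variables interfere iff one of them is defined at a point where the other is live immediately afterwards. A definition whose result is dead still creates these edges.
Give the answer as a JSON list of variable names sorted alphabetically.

Block summaries:
  L0: {e,f} / ∅
  L1: {f} / {e,f}
  L2: {d,e} / {e}
  L3: {z} / ∅
  L4: {z} / ∅

Liveness:
  L0: in=∅ out={e,f}
  L1: in={e,f} out=∅
  L2: in={e} out=∅
  L3: in=∅ out=∅
  L4: in=∅ out=∅

Conflict graph:
  d↔{e}
  e↔{d,f}
  f↔{e}
  z↔∅

N(f) = ["e"]

Answer: ["e"]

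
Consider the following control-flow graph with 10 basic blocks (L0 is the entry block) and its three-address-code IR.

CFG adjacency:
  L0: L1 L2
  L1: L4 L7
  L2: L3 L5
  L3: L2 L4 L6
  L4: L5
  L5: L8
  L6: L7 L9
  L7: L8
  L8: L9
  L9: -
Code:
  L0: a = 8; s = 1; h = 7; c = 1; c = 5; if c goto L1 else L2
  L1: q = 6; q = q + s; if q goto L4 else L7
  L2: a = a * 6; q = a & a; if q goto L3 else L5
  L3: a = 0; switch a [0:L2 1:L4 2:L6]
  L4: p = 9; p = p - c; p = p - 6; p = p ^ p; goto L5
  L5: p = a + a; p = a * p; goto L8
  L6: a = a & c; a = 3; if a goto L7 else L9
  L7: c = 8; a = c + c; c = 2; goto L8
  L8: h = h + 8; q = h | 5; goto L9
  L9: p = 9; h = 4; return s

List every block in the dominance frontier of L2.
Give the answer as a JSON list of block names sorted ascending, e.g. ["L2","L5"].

Answer: ["L2", "L4", "L5", "L7", "L9"]

Working:
idom tree: L1←L0 L2←L0 L3←L2 L4←L0 L5←L0 L6←L3 L7←L0 L8←L0 L9←L0
Dom at joins:
  L2: preds {L0,L3}: {L0} ∩ {L0,L2,L3} = {L0}; idom=L0
  L4: preds {L1,L3}: {L0,L1} ∩ {L0,L2,L3} = {L0}; idom=L0
  L5: preds {L2,L4}: {L0,L2} ∩ {L0,L4} = {L0}; idom=L0
  L7: preds {L1,L6}: {L0,L1} ∩ {L0,L2,L3,L6} = {L0}; idom=L0
  L8: preds {L5,L7}: {L0,L5} ∩ {L0,L7} = {L0}; idom=L0
  L9: preds {L6,L8}: {L0,L2,L3,L6} ∩ {L0,L8} = {L0}; idom=L0

Frontier:
  join L2 pred L0: · stop@L0
  join L2 pred L3: L3→L2 stop@L0
  join L4 pred L1: L1 stop@L0
  join L4 pred L3: L3→L2 stop@L0
  join L5 pred L2: L2 stop@L0
  join L5 pred L4: L4 stop@L0
  join L7 pred L1: L1 stop@L0
  join L7 pred L6: L6→L3→L2 stop@L0
  join L8 pred L5: L5 stop@L0
  join L8 pred L7: L7 stop@L0
  join L9 pred L6: L6→L3→L2 stop@L0
  join L9 pred L8: L8 stop@L0
  L0 → ∅
  L1 → {L4,L7}
  L2 → {L2,L4,L5,L7,L9}
  L3 → {L2,L4,L7,L9}
  L4 → {L5}
  L5 → {L8}
  L6 → {L7,L9}
  L7 → {L8}
  L8 → {L9}
  L9 → ∅

DF(L2) = ["L2", "L4", "L5", "L7", "L9"]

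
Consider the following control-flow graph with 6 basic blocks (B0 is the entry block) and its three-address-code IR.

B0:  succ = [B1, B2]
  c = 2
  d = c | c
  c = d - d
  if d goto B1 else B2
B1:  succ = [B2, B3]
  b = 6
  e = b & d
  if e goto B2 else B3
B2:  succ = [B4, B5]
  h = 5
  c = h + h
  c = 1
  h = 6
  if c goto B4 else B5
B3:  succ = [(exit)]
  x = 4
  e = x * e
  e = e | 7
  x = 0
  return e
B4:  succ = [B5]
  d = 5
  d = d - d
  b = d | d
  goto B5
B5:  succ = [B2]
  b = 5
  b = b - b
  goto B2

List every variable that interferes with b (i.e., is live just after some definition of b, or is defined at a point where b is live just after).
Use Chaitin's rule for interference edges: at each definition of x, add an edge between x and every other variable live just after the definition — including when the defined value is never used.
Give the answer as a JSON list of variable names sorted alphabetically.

Answer: ["d"]

Analysis:
Block summaries:
  B0 def {c,d} use ∅
  B1 def {b,e} use {d}
  B2 def {c,h} use ∅
  B3 def {e,x} use {e}
  B4 def {b,d} use ∅
  B5 def {b} use ∅

Live sets:
  B0: in=∅ out={d}
  B1: in={d} out={e}
  B2: in=∅ out=∅
  B3: in={e} out=∅
  B4: in=∅ out=∅
  B5: in=∅ out=∅

Conflict graph:
  b: {d}
  c: {d,h}
  d: {b,c}
  e: {x}
  h: {c}
  x: {e}

N(b) = ["d"]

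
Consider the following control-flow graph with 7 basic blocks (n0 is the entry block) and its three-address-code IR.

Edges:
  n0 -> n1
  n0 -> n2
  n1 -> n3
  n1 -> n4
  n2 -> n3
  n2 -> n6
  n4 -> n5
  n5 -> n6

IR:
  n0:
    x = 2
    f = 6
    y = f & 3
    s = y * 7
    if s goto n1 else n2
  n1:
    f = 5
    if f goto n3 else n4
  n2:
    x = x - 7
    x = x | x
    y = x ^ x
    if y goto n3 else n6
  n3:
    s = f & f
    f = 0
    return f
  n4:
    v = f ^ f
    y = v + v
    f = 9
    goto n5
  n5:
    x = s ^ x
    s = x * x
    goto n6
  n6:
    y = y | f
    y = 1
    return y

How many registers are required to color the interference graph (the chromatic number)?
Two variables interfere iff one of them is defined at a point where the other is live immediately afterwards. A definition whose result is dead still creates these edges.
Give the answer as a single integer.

Per-block:
  n0: def={f,s,x,y} ue=∅
  n1: def={f} ue=∅
  n2: def={x,y} ue={x}
  n3: def={f,s} ue={f}
  n4: def={f,v,y} ue={f}
  n5: def={s,x} ue={s,x}
  n6: def={y} ue={f,y}

Live sets:
  live n0: ∅→{f,s,x}
  live n1: {s,x}→{f,s,x}
  live n2: {f,x}→{f,y}
  live n3: {f}→∅
  live n4: {f,s,x}→{f,s,x,y}
  live n5: {f,s,x,y}→{f,y}
  live n6: {f,y}→∅

Interfere edges:
  f: {s,x,y}
  s: {f,v,x,y}
  v: {s,x}
  x: {f,s,v,y}
  y: {f,s,x}

Chromatic number:
  lower bound: {f,s,x,y} mutually conflict ⇒ χ ≥ 4
  assign f→c2 s→c0 v→c2 x→c1 y→c3 — no edge inside a register ⇒ χ ≤ 4
  χ = 4

Answer: 4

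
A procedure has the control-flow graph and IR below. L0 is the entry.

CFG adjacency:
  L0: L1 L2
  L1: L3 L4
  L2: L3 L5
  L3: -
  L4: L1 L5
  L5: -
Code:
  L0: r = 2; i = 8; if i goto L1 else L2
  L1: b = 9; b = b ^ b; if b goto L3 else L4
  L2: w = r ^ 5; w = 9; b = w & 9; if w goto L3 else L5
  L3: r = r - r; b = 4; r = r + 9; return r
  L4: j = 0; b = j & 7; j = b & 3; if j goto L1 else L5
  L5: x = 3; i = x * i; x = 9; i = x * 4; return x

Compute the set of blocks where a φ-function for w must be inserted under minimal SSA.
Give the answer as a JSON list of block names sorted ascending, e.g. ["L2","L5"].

idom tree: L1←L0 L2←L0 L3←L0 L4←L1 L5←L0
Dom at joins:
  L1: preds {L0,L4}: {L0} ∩ {L0,L1,L4} = {L0}; idom=L0
  L3: preds {L1,L2}: {L0,L1} ∩ {L0,L2} = {L0}; idom=L0
  L5: preds {L2,L4}: {L0,L2} ∩ {L0,L1,L4} = {L0}; idom=L0

Frontier:
  join L1 pred L0: · stop@L0
  join L1 pred L4: L4→L1 stop@L0
  join L3 pred L1: L1 stop@L0
  join L3 pred L2: L2 stop@L0
  join L5 pred L2: L2 stop@L0
  join L5 pred L4: L4→L1 stop@L0
  L0: DF=∅
  L1: DF={L1,L3,L5}
  L2: DF={L3,L5}
  L3: DF=∅
  L4: DF={L1,L5}
  L5: DF=∅

φ for w: defs {L2}
  DF⁺ = {L3,L5}

Answer: ["L3", "L5"]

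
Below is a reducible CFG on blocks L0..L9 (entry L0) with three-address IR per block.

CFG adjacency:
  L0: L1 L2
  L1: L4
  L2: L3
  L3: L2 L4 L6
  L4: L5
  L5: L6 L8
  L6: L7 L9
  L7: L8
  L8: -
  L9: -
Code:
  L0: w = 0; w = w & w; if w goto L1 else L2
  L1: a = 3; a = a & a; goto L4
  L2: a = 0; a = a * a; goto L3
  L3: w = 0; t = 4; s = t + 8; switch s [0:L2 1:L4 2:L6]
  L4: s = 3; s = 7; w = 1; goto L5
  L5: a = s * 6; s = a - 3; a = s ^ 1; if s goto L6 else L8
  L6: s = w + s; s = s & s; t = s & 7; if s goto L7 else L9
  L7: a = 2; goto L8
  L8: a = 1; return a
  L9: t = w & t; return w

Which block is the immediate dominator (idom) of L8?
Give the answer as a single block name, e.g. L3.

idom tree: L1←L0 L2←L0 L3←L2 L4←L0 L5←L4 L6←L0 L7←L6 L8←L0 L9←L6
Dom∩ at merges:
  L2: preds {L0,L3}: {L0} ∩ {L0,L2,L3} = {L0}; idom=L0
  L4: preds {L1,L3}: {L0,L1} ∩ {L0,L2,L3} = {L0}; idom=L0
  L6: preds {L3,L5}: {L0,L2,L3} ∩ {L0,L4,L5} = {L0}; idom=L0
  L8: preds {L5,L7}: {L0,L4,L5} ∩ {L0,L6,L7} = {L0}; idom=L0

idom(L8) = L0

Answer: L0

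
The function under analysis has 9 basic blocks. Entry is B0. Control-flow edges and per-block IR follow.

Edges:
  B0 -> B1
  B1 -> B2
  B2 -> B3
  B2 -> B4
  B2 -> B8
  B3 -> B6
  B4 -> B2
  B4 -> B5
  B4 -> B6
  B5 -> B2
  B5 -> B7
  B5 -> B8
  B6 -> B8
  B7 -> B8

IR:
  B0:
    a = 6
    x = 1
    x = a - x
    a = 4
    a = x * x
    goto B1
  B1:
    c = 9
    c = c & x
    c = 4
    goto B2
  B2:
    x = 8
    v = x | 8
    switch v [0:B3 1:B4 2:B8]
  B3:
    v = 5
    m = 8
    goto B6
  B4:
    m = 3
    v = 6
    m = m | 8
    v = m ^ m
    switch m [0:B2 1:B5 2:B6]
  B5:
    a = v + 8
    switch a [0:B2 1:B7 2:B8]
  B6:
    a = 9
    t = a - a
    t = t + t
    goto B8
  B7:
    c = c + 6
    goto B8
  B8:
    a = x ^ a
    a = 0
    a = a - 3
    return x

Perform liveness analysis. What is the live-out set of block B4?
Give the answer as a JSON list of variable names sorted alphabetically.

Per-block:
  B0 def {a,x} use ∅
  B1 def {c} use {x}
  B2 def {v,x} use ∅
  B3 def {m,v} use ∅
  B4 def {m,v} use ∅
  B5 def {a} use {v}
  B6 def {a,t} use ∅
  B7 def {c} use {c}
  B8 def {a} use {a,x}

Liveness:
  B0 li=∅ lo={a,x}
  B1 li={a,x} lo={a,c}
  B2 li={a,c} lo={a,c,x}
  B3 li={x} lo={x}
  B4 li={a,c,x} lo={a,c,v,x}
  B5 li={c,v,x} lo={a,c,x}
  B6 li={x} lo={a,x}
  B7 li={a,c,x} lo={a,x}
  B8 li={a,x} lo=∅

live-out(B4) = ["a", "c", "v", "x"]

Answer: ["a", "c", "v", "x"]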